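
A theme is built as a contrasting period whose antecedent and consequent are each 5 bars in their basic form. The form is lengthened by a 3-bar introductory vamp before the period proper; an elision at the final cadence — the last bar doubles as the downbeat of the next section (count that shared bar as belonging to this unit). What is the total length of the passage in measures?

13 measures

Basic contrasting period: 5 + 5 = 10 bars.
10 (basic form) + 3 (introduction) = 13.
The elision shares a bar with the next section but does not change this unit's count.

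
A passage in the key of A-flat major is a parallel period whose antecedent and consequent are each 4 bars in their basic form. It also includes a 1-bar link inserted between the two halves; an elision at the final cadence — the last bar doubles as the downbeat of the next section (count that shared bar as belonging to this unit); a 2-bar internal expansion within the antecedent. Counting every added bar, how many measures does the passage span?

Basic parallel period: 4 + 4 = 8 bars.
8 (basic form) + 1 (link) + 2 (internal expansion) = 11.
The elision shares a bar with the next section but does not change this unit's count.

11 measures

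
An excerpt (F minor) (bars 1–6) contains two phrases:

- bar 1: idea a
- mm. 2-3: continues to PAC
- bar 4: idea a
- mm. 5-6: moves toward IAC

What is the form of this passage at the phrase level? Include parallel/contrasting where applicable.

The second phrase closes with an imperfect authentic cadence, which is not stronger than the first phrase's perfect authentic cadence; without a weak→strong cadential pair there is no antecedent–consequent relationship, so this is a phrase group rather than a period.

phrase group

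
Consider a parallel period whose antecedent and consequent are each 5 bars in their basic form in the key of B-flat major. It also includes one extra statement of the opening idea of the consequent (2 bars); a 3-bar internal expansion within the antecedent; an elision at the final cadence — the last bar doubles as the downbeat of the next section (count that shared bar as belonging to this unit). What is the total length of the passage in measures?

Basic parallel period: 5 + 5 = 10 bars.
10 (basic form) + 2 (extra statement) + 3 (internal expansion) = 15.
The elision shares a bar with the next section but does not change this unit's count.

15 measures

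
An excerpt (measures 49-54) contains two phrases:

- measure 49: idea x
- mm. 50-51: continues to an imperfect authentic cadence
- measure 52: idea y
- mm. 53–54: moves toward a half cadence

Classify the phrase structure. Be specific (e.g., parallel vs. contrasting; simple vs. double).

The second phrase closes with a half cadence, which is not stronger than the first phrase's imperfect authentic cadence; without a weak→strong cadential pair there is no antecedent–consequent relationship, so this is a phrase group rather than a period.

phrase group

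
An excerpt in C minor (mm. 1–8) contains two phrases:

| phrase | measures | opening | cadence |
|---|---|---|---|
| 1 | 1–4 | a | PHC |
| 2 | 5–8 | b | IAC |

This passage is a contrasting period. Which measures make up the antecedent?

measures 1–4

The antecedent is the phrase ending with the weaker cadence (Phrygian half cadence, phrase 1) and the consequent the one ending more conclusively (imperfect authentic cadence, phrase 2); the antecedent is measures 1–4.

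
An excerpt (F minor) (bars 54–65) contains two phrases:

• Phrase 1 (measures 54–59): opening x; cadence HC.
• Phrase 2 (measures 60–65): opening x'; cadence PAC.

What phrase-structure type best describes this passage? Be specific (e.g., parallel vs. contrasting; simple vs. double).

parallel period

Phrase 1 ends with a half cadence (weaker) and phrase 2 with a perfect authentic cadence (stronger): antecedent + consequent = a period.
The two phrases open with the same material (x / x'), so the period is parallel.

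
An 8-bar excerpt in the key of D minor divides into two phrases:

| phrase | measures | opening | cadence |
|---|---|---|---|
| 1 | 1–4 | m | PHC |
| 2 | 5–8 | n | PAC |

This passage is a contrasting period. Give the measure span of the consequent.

measures 5–8

The antecedent is the phrase ending with the weaker cadence (Phrygian half cadence, phrase 1) and the consequent the one ending more conclusively (perfect authentic cadence, phrase 2); the consequent is mm. 5-8.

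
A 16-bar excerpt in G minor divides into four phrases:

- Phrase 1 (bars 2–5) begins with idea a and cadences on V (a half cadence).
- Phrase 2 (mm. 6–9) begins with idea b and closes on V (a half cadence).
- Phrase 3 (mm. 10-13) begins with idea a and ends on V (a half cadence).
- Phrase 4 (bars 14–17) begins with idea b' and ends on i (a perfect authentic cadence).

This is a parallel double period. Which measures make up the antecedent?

In a double period the first pair of phrases (ending half cadence) is the large antecedent and the second pair (ending perfect authentic cadence) is the large consequent; the antecedent is measures 2–9.

measures 2–9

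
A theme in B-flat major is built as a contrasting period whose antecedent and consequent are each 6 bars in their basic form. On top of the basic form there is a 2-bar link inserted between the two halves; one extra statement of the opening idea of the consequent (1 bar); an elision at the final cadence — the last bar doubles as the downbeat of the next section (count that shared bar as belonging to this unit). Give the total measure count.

Basic contrasting period: 6 + 6 = 12 bars.
12 (basic form) + 2 (link) + 1 (extra statement) = 15.
The elision shares a bar with the next section but does not change this unit's count.

15 measures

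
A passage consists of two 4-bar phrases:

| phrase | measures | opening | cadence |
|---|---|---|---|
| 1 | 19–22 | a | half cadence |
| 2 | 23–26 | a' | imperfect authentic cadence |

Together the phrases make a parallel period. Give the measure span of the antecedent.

The phrase ending with the weaker cadence (half cadence) is the antecedent; the one ending more conclusively (imperfect authentic cadence) is the consequent. The antecedent is measures 19–22.

measures 19–22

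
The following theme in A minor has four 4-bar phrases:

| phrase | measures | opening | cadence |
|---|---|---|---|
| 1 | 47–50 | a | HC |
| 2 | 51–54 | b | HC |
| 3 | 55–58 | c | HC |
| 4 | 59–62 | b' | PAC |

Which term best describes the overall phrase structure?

Four phrases in two halves: the first half (mm. 47-54) ends with a half cadence, the second (measures 55–62) with a perfect authentic cadence — a large antecedent–consequent pair, i.e. a double period.
Phrase 3 begins with different material from phrase 1, making it contrasting.

contrasting double period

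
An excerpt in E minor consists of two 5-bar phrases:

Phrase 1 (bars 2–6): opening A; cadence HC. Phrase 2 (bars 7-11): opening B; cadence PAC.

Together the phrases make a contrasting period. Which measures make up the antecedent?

measures 2–6

The phrase ending with the weaker cadence (half cadence) is the antecedent; the one ending more conclusively (perfect authentic cadence) is the consequent. The antecedent is measures 2–6.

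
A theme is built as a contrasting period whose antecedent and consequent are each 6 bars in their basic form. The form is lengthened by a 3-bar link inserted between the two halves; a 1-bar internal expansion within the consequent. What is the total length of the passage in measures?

Basic contrasting period: 6 + 6 = 12 bars.
12 (basic form) + 3 (link) + 1 (internal expansion) = 16.

16 measures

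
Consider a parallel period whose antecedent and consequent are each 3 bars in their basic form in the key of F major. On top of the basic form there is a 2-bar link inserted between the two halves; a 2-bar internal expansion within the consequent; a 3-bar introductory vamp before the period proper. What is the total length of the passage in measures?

13 measures

Basic parallel period: 3 + 3 = 6 bars.
6 (basic form) + 2 (link) + 2 (internal expansion) + 3 (introduction) = 13.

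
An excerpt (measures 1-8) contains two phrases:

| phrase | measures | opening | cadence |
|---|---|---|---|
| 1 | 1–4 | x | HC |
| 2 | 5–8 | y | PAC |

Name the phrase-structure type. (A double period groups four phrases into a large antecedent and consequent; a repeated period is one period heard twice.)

Phrase 1 ends with a half cadence (weaker) and phrase 2 with a perfect authentic cadence (stronger): antecedent + consequent = a period.
The two phrases open with different material (x / y), so the period is contrasting.

contrasting period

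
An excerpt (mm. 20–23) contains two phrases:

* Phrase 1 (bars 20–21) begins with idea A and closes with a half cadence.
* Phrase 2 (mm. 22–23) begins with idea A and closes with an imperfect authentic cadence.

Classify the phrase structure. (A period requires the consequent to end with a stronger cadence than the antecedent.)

parallel period

Phrase 1 ends with a half cadence (weaker) and phrase 2 with an imperfect authentic cadence (stronger): antecedent + consequent = a period.
The two phrases open with the same material (A / A), so the period is parallel.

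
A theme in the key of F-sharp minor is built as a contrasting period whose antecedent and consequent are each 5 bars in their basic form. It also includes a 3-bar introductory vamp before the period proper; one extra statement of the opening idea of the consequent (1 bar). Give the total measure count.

14 measures

Basic contrasting period: 5 + 5 = 10 bars.
10 (basic form) + 3 (introduction) + 1 (extra statement) = 14.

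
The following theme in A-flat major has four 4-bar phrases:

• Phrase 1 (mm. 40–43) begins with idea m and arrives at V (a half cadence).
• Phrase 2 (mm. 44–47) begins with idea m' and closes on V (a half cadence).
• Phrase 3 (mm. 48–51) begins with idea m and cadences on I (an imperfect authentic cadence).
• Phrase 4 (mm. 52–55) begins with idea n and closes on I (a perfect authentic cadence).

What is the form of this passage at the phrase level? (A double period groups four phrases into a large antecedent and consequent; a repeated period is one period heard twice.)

Four phrases in two halves: the first half (mm. 40-47) ends with a half cadence, the second (mm. 48–55) with a perfect authentic cadence — a large antecedent–consequent pair, i.e. a double period.
Phrase 3 begins with the same material as phrase 1, making it parallel.

parallel double period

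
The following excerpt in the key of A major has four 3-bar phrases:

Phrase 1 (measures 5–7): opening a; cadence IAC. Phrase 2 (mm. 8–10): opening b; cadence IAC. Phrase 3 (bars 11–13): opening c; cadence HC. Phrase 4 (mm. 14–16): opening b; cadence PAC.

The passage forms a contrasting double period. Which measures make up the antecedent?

measures 5–10

In a double period the first pair of phrases (ending imperfect authentic cadence) is the large antecedent and the second pair (ending perfect authentic cadence) is the large consequent; the antecedent is measures 5–10.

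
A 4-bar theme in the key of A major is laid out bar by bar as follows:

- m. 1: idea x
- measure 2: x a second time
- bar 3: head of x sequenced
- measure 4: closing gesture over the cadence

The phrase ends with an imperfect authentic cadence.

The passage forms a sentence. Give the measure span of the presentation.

The presentation of a sentence is the basic idea (m. 1) plus its repetition (bar 2); the presentation is therefore bars 1–2.

measures 1–2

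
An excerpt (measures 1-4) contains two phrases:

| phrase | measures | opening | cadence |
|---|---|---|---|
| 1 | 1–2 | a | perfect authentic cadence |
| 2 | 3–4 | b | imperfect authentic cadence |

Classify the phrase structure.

The second phrase closes with an imperfect authentic cadence, which is not stronger than the first phrase's perfect authentic cadence; without a weak→strong cadential pair there is no antecedent–consequent relationship, so this is a phrase group rather than a period.

phrase group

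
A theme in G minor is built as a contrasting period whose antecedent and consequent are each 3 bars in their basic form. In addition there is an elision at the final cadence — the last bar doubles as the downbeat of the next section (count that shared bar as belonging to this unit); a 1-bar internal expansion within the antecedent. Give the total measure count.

7 measures

Basic contrasting period: 3 + 3 = 6 bars.
6 (basic form) + 1 (internal expansion) = 7.
The elision shares a bar with the next section but does not change this unit's count.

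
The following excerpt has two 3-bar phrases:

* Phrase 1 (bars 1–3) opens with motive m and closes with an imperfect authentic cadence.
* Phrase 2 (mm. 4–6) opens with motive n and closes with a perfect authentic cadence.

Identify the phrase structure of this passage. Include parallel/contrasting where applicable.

Phrase 1 ends with an imperfect authentic cadence (weaker) and phrase 2 with a perfect authentic cadence (stronger): antecedent + consequent = a period.
The two phrases open with different material (m / n), so the period is contrasting.

contrasting period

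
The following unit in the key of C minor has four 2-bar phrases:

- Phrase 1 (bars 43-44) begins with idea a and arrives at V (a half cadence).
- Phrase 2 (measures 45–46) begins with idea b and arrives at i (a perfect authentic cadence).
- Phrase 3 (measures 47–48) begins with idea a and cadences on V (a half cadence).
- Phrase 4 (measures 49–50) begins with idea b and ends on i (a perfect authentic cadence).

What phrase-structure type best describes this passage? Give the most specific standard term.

repeated period

The cadence pattern HC–PAC–HC–PAC is weak–strong twice, and phrases 3–4 restate phrases 1–2: a period heard twice, not a double period (which would end weakly at phrase 2).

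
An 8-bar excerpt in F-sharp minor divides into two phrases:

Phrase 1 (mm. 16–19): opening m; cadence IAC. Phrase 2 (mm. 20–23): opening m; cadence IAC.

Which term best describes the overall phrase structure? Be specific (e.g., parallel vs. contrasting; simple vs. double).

repeated phrase

Both phrases have the same opening (m) and the same cadence (imperfect authentic cadence): the second is a restatement, not a consequent, so this is a repeated phrase rather than a period.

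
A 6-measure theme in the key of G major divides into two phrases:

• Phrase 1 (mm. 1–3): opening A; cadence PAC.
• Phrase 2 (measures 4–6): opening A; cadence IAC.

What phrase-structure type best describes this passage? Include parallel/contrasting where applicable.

The second phrase closes with an imperfect authentic cadence, which is not stronger than the first phrase's perfect authentic cadence; without a weak→strong cadential pair there is no antecedent–consequent relationship, so this is a phrase group rather than a period.

phrase group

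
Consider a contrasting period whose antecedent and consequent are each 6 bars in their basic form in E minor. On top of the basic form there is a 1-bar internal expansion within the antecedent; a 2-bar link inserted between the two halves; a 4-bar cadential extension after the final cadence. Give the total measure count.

Basic contrasting period: 6 + 6 = 12 bars.
12 (basic form) + 1 (internal expansion) + 2 (link) + 4 (cadential extension) = 19.

19 measures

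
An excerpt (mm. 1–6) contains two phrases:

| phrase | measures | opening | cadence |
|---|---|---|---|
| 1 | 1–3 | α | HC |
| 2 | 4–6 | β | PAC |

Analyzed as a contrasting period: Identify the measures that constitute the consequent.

measures 4–6

The antecedent is the phrase ending with the weaker cadence (half cadence, phrase 1) and the consequent the one ending more conclusively (perfect authentic cadence, phrase 2); the consequent is measures 4-6.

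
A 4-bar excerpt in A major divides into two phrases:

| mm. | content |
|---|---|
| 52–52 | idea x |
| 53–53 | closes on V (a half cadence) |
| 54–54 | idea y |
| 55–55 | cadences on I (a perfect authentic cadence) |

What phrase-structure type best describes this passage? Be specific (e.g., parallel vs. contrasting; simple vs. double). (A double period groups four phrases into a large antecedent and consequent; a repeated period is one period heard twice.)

Phrase 1 ends with a half cadence (weaker) and phrase 2 with a perfect authentic cadence (stronger): antecedent + consequent = a period.
The two phrases open with different material (x / y), so the period is contrasting.

contrasting period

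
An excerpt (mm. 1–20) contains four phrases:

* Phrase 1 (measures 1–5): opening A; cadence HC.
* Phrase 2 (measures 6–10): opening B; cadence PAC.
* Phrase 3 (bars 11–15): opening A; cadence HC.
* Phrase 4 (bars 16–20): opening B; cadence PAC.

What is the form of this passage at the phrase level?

repeated period

The cadence pattern HC–PAC–HC–PAC is weak–strong twice, and phrases 3–4 restate phrases 1–2: a period heard twice, not a double period (which would end weakly at phrase 2).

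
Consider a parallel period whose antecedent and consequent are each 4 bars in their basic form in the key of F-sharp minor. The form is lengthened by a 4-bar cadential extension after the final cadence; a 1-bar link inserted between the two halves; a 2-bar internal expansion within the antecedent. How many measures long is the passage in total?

15 measures

Basic parallel period: 4 + 4 = 8 bars.
8 (basic form) + 4 (cadential extension) + 1 (link) + 2 (internal expansion) = 15.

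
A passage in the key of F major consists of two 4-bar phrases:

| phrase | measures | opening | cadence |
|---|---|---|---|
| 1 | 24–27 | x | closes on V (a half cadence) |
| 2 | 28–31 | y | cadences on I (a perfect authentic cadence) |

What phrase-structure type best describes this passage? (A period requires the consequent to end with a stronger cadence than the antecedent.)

Phrase 1 ends with a half cadence (weaker) and phrase 2 with a perfect authentic cadence (stronger): antecedent + consequent = a period.
The two phrases open with different material (x / y), so the period is contrasting.

contrasting period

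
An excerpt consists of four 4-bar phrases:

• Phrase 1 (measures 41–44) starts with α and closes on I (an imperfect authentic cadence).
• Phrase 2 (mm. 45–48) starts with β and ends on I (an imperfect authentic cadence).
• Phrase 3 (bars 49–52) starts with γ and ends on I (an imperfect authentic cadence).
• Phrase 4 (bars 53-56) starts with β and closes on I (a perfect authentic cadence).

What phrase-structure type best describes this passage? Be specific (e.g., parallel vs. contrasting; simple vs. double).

contrasting double period

Four phrases in two halves: the first half (mm. 41–48) ends with an imperfect authentic cadence, the second (mm. 49-56) with a perfect authentic cadence — a large antecedent–consequent pair, i.e. a double period.
Phrase 3 begins with different material from phrase 1, making it contrasting.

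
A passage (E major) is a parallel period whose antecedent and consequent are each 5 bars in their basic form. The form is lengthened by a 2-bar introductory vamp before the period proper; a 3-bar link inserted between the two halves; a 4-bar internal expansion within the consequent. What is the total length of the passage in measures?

19 measures

Basic parallel period: 5 + 5 = 10 bars.
10 (basic form) + 2 (introduction) + 3 (link) + 4 (internal expansion) = 19.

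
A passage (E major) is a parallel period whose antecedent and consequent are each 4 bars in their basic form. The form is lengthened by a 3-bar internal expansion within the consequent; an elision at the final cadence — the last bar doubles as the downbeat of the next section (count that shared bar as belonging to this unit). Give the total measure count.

Basic parallel period: 4 + 4 = 8 bars.
8 (basic form) + 3 (internal expansion) = 11.
The elision shares a bar with the next section but does not change this unit's count.

11 measures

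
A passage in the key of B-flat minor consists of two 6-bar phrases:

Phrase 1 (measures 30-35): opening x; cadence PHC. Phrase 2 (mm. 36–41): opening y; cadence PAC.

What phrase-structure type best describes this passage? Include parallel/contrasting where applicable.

Phrase 1 ends with a Phrygian half cadence (weaker) and phrase 2 with a perfect authentic cadence (stronger): antecedent + consequent = a period.
The two phrases open with different material (x / y), so the period is contrasting.

contrasting period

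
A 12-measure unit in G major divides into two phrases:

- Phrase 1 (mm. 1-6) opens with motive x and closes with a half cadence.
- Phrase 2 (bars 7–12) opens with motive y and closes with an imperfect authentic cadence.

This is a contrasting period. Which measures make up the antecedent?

measures 1–6

The phrase ending with the weaker cadence (half cadence) is the antecedent; the one ending more conclusively (imperfect authentic cadence) is the consequent. The antecedent is measures 1–6.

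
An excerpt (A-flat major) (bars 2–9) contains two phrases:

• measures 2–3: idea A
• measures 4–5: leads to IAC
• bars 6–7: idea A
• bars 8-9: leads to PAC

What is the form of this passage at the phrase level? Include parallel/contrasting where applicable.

parallel period

Phrase 1 ends with an imperfect authentic cadence (weaker) and phrase 2 with a perfect authentic cadence (stronger): antecedent + consequent = a period.
The two phrases open with the same material (A / A), so the period is parallel.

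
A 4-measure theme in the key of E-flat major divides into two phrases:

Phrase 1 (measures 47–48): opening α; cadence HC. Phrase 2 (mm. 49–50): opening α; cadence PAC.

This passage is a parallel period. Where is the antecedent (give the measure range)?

measures 47–48

The antecedent is the phrase ending with the weaker cadence (half cadence, phrase 1) and the consequent the one ending more conclusively (perfect authentic cadence, phrase 2); the antecedent is bars 47–48.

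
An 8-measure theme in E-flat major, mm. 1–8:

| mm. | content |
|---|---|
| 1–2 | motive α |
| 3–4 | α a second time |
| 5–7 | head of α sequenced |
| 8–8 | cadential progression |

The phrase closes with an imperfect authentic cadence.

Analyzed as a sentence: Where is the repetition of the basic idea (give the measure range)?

The presentation of a sentence is the basic idea (mm. 1–2) plus its repetition (measures 3-4); the repetition of the basic idea is therefore bars 3–4.

measures 3–4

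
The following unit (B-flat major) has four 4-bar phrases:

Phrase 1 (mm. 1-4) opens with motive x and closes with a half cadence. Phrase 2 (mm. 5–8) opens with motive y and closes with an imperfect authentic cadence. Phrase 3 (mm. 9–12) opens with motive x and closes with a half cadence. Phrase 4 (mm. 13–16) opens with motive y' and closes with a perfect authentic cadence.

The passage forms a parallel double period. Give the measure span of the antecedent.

measures 1–8

In a double period the first pair of phrases (ending imperfect authentic cadence) is the large antecedent and the second pair (ending perfect authentic cadence) is the large consequent; the antecedent is measures 1–8.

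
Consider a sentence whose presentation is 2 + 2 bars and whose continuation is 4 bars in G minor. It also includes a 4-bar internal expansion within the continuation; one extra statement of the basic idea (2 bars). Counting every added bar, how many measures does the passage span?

14 measures

Basic sentence: 2 + 2 + 4 = 8 bars.
8 (basic form) + 4 (internal expansion) + 2 (extra statement) = 14.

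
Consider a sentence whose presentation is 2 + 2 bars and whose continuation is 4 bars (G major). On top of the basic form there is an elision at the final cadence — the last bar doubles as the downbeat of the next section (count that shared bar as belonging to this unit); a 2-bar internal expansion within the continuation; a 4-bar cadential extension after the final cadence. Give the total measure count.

14 measures

Basic sentence: 2 + 2 + 4 = 8 bars.
8 (basic form) + 2 (internal expansion) + 4 (cadential extension) = 14.
The elision shares a bar with the next section but does not change this unit's count.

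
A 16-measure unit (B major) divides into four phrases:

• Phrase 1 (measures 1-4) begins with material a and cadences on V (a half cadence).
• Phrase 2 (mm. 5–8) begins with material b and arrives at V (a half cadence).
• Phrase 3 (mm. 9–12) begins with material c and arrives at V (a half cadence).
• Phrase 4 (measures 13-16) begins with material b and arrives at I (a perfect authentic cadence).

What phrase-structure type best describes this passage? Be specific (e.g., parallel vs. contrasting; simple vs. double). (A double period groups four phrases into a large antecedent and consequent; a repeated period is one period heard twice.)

contrasting double period

Four phrases in two halves: the first half (bars 1-8) ends with a half cadence, the second (mm. 9–16) with a perfect authentic cadence — a large antecedent–consequent pair, i.e. a double period.
Phrase 3 begins with different material from phrase 1, making it contrasting.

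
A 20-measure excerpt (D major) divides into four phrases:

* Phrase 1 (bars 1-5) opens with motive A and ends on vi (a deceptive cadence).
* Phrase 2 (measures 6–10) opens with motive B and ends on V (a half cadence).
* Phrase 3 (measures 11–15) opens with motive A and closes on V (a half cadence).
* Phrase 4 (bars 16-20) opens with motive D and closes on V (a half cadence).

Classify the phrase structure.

phrase group

Phrase 4 ends with a half cadence, no stronger than phrase 2's half cadence, so the four phrases do not form a double period; nor do phrases 3–4 duplicate 1–2, so it is not a repeated period. With no phrase reaching a conclusive cadence, the passage is a phrase group.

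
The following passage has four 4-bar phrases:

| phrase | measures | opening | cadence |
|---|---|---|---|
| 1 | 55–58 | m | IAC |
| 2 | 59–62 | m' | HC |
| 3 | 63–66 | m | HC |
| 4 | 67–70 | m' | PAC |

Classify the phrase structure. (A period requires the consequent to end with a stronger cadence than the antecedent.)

Four phrases in two halves: the first half (bars 55–62) ends with a half cadence, the second (mm. 63–70) with a perfect authentic cadence — a large antecedent–consequent pair, i.e. a double period.
Phrase 3 begins with the same material as phrase 1, making it parallel.

parallel double period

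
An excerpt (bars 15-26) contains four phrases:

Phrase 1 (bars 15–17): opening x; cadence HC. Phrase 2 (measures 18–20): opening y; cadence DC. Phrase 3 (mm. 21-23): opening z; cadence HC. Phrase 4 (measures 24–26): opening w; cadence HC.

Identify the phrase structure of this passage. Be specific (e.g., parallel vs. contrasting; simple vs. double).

phrase group

Phrase 4 ends with a half cadence, no stronger than phrase 2's deceptive cadence, so the four phrases do not form a double period; nor do phrases 3–4 duplicate 1–2, so it is not a repeated period. With no phrase reaching a conclusive cadence, the passage is a phrase group.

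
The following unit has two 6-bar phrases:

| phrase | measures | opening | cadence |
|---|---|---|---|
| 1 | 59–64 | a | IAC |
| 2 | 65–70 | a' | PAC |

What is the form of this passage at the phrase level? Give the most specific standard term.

Phrase 1 ends with an imperfect authentic cadence (weaker) and phrase 2 with a perfect authentic cadence (stronger): antecedent + consequent = a period.
The two phrases open with the same material (a / a'), so the period is parallel.

parallel period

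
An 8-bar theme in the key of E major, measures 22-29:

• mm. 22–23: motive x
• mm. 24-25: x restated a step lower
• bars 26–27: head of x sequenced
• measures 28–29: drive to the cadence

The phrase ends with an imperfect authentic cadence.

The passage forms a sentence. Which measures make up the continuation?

measures 26–29

After the presentation (bars 22–25), the continuation covers the fragmentation through the cadence: bars 26-29.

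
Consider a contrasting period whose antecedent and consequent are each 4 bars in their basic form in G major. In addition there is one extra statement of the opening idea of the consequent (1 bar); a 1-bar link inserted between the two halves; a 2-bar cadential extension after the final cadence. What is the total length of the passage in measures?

12 measures

Basic contrasting period: 4 + 4 = 8 bars.
8 (basic form) + 1 (extra statement) + 1 (link) + 2 (cadential extension) = 12.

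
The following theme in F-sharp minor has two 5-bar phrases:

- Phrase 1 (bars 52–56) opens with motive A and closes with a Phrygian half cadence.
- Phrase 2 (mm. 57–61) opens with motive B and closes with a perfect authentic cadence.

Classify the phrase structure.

contrasting period

Phrase 1 ends with a Phrygian half cadence (weaker) and phrase 2 with a perfect authentic cadence (stronger): antecedent + consequent = a period.
The two phrases open with different material (A / B), so the period is contrasting.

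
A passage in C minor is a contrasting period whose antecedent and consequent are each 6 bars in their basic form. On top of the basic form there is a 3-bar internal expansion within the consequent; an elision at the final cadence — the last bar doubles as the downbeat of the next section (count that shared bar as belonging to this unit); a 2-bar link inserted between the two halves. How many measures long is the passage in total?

17 measures

Basic contrasting period: 6 + 6 = 12 bars.
12 (basic form) + 3 (internal expansion) + 2 (link) = 17.
The elision shares a bar with the next section but does not change this unit's count.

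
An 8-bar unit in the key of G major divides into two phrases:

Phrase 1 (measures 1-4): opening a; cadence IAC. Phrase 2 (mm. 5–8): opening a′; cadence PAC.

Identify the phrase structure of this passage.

parallel period

Phrase 1 ends with an imperfect authentic cadence (weaker) and phrase 2 with a perfect authentic cadence (stronger): antecedent + consequent = a period.
The two phrases open with the same material (a / a′), so the period is parallel.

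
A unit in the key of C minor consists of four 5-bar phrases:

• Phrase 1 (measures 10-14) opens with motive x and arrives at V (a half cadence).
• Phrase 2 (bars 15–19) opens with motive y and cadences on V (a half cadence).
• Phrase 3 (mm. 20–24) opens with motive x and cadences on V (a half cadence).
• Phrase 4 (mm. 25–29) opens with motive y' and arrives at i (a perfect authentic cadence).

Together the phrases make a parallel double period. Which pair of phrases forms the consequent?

phrases 3 and 4

In a double period the first pair of phrases (ending half cadence) is the large antecedent and the second pair (ending perfect authentic cadence) is the large consequent; the consequent is phrases 3 and 4.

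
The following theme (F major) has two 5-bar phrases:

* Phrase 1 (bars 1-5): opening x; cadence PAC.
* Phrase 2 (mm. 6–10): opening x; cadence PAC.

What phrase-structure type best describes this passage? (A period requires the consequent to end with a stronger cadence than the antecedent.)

repeated phrase

Both phrases have the same opening (x) and the same cadence (perfect authentic cadence): the second is a restatement, not a consequent, so this is a repeated phrase rather than a period.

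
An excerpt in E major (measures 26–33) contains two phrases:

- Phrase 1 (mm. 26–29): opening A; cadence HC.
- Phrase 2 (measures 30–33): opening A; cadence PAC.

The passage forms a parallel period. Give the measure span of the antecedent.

measures 26–29

The phrase ending with the weaker cadence (half cadence) is the antecedent; the one ending more conclusively (perfect authentic cadence) is the consequent. The antecedent is measures 26–29.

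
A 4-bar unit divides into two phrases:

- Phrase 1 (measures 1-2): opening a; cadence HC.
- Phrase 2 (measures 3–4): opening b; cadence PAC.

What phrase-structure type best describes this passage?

contrasting period

Phrase 1 ends with a half cadence (weaker) and phrase 2 with a perfect authentic cadence (stronger): antecedent + consequent = a period.
The two phrases open with different material (a / b), so the period is contrasting.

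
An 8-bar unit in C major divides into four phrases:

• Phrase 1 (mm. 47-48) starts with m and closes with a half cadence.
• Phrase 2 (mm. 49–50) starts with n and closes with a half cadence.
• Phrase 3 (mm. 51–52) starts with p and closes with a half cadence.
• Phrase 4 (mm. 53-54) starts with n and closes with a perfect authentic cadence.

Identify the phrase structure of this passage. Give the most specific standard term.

contrasting double period

Four phrases in two halves: the first half (bars 47–50) ends with a half cadence, the second (mm. 51–54) with a perfect authentic cadence — a large antecedent–consequent pair, i.e. a double period.
Phrase 3 begins with different material from phrase 1, making it contrasting.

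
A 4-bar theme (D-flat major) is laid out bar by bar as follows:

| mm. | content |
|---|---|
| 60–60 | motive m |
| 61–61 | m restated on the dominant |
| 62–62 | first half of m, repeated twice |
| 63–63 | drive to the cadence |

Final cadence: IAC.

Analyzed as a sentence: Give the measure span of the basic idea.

measures 60–60

The presentation of a sentence is the basic idea (measure 60) plus its repetition (measure 61); the basic idea is therefore bar 60.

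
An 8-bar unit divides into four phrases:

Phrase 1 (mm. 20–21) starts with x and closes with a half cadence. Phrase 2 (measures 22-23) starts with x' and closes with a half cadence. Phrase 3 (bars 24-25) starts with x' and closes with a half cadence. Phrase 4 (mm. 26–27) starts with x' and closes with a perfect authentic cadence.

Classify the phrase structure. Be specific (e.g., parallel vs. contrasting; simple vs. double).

Four phrases in two halves: the first half (bars 20–23) ends with a half cadence, the second (mm. 24–27) with a perfect authentic cadence — a large antecedent–consequent pair, i.e. a double period.
Phrase 3 begins with the same material as phrase 1, making it parallel.

parallel double period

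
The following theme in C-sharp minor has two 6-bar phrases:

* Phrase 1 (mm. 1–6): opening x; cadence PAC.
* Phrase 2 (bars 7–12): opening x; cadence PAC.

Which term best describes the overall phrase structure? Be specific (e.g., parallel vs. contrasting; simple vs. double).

Both phrases have the same opening (x) and the same cadence (perfect authentic cadence): the second is a restatement, not a consequent, so this is a repeated phrase rather than a period.

repeated phrase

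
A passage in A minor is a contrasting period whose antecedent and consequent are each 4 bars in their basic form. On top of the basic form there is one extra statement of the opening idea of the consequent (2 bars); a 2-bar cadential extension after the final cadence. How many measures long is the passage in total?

Basic contrasting period: 4 + 4 = 8 bars.
8 (basic form) + 2 (extra statement) + 2 (cadential extension) = 12.

12 measures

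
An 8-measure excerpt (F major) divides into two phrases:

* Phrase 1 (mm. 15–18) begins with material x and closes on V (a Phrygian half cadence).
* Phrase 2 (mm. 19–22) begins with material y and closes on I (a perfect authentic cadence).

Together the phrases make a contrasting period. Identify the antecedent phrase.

phrase 1

The phrase ending with the weaker cadence (Phrygian half cadence) is the antecedent; the one ending more conclusively (perfect authentic cadence) is the consequent. The antecedent is phrase 1.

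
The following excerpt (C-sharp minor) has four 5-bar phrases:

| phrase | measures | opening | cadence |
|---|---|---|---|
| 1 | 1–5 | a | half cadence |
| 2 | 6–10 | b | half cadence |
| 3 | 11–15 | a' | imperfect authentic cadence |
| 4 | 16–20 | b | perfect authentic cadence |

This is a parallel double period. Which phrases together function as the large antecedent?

phrases 1 and 2

In a double period the first pair of phrases (ending half cadence) is the large antecedent and the second pair (ending perfect authentic cadence) is the large consequent; the antecedent is phrases 1 and 2.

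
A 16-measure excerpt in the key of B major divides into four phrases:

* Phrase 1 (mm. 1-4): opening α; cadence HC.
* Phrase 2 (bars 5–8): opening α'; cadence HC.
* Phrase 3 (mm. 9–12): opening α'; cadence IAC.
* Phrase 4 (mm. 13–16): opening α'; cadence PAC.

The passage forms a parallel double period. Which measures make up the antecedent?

In a double period the four phrases pair into a large antecedent (phrases 1–2, ending half cadence) and a large consequent (phrases 3–4, ending perfect authentic cadence). The antecedent spans mm. 1–8.

measures 1–8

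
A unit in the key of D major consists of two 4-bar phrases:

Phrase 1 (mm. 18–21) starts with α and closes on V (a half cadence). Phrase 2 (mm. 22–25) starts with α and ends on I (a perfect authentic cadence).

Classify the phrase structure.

Phrase 1 ends with a half cadence (weaker) and phrase 2 with a perfect authentic cadence (stronger): antecedent + consequent = a period.
The two phrases open with the same material (α / α), so the period is parallel.

parallel period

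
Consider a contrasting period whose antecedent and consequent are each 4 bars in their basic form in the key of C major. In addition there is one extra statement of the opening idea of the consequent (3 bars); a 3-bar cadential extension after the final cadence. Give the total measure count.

14 measures

Basic contrasting period: 4 + 4 = 8 bars.
8 (basic form) + 3 (extra statement) + 3 (cadential extension) = 14.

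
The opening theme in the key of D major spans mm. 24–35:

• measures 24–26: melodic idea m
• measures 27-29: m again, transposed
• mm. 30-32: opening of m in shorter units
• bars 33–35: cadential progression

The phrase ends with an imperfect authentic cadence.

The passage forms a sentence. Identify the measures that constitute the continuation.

measures 30–35

After the presentation (measures 24-29), the continuation covers the fragmentation through the cadence: measures 30-35.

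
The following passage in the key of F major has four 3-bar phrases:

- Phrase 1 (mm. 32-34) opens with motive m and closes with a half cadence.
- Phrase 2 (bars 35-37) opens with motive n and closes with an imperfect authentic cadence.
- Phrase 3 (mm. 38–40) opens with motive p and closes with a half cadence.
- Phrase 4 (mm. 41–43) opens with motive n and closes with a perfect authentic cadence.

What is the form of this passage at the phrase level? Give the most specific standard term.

Four phrases in two halves: the first half (mm. 32-37) ends with an imperfect authentic cadence, the second (measures 38–43) with a perfect authentic cadence — a large antecedent–consequent pair, i.e. a double period.
Phrase 3 begins with different material from phrase 1, making it contrasting.

contrasting double period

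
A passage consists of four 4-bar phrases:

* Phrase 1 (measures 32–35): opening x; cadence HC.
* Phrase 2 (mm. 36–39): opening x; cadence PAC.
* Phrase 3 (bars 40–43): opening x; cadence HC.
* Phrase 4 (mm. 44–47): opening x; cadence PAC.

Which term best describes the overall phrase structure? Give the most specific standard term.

The cadence pattern HC–PAC–HC–PAC is weak–strong twice, and phrases 3–4 restate phrases 1–2: a period heard twice, not a double period (which would end weakly at phrase 2).

repeated period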